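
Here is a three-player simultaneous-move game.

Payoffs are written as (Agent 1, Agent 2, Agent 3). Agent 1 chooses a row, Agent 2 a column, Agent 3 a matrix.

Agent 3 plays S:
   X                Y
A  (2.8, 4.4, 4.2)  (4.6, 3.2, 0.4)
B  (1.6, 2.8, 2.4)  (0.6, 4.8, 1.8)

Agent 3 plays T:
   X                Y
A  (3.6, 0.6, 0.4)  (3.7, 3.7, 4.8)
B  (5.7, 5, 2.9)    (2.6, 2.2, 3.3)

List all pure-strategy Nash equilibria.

For each player, find the best response to each opponent profile; mutual best responses are the pure NE.
Agent 1 against (X, S): payoffs 2.8, 1.6 → best response A.
Agent 1 against (X, T): payoffs 3.6, 5.7 → best response B.
Agent 1 against (Y, S): payoffs 4.6, 0.6 → best response A.
Agent 1 against (Y, T): payoffs 3.7, 2.6 → best response A.
Agent 2 against (A, S): payoffs 4.4, 3.2 → best response X.
Agent 2 against (A, T): payoffs 0.6, 3.7 → best response Y.
Agent 2 against (B, S): payoffs 2.8, 4.8 → best response Y.
Agent 2 against (B, T): payoffs 5, 2.2 → best response X.
Agent 3 against (A, X): payoffs 4.2, 0.4 → best response S.
Agent 3 against (A, Y): payoffs 0.4, 4.8 → best response T.
Agent 3 against (B, X): payoffs 2.4, 2.9 → best response T.
Agent 3 against (B, Y): payoffs 1.8, 3.3 → best response T.
Mutual best responses: (A, X, S); (A, Y, T); (B, X, T).

The pure Nash equilibria are (A, X, S) and (A, Y, T) and (B, X, T).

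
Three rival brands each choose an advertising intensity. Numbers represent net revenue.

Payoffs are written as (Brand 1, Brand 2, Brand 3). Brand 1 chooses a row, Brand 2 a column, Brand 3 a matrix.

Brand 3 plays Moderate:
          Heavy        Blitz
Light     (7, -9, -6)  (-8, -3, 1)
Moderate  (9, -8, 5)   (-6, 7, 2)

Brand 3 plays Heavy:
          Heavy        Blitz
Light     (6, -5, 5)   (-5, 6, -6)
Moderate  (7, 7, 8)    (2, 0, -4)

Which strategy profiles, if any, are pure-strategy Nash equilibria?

Brand 1 against (Heavy, Moderate): payoffs 7, 9 → best response Moderate.
Brand 1 against (Heavy, Heavy): payoffs 6, 7 → best response Moderate.
Brand 1 against (Blitz, Moderate): payoffs -8, -6 → best response Moderate.
Brand 1 against (Blitz, Heavy): payoffs -5, 2 → best response Moderate.
Brand 2 against (Light, Moderate): payoffs -9, -3 → best response Blitz.
Brand 2 against (Light, Heavy): payoffs -5, 6 → best response Blitz.
Brand 2 against (Moderate, Moderate): payoffs -8, 7 → best response Blitz.
Brand 2 against (Moderate, Heavy): payoffs 7, 0 → best response Heavy.
Brand 3 against (Light, Heavy): payoffs -6, 5 → best response Heavy.
Brand 3 against (Light, Blitz): payoffs 1, -6 → best response Moderate.
Brand 3 against (Moderate, Heavy): payoffs 5, 8 → best response Heavy.
Brand 3 against (Moderate, Blitz): payoffs 2, -4 → best response Moderate.
Mutual best responses: (Moderate, Heavy, Heavy); (Moderate, Blitz, Moderate).

The pure Nash equilibria are (Moderate, Heavy, Heavy); (Moderate, Blitz, Moderate).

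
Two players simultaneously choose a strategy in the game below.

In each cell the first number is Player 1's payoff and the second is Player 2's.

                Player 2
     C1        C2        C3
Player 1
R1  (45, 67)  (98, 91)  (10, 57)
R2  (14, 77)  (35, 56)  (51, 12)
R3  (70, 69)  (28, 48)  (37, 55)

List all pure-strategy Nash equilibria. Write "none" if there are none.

(R1, C2); (R3, C1)

(R1, C1): Player 1 can switch to R3 (45 → 70). Not NE.
(R1, C2): Player 1 gets 98, best alternative 35; Player 2 gets 91, best alternative 67. No profitable deviation — NE.
(R1, C3): Player 1 can switch to R2 (10 → 51). Not NE.
(R2, C1): Player 1 can switch to R1 (14 → 45). Not NE.
(R2, C2): Player 1 can switch to R1 (35 → 98). Not NE.
(R2, C3): Player 2 can switch to C1 (12 → 77). Not NE.
(R3, C1): Player 1 gets 70, best alternative 45; Player 2 gets 69, best alternative 55. No profitable deviation — NE.
(R3, C2): Player 1 can switch to R1 (28 → 98). Not NE.
(The remaining 1 profile has a profitable deviation by the same check.)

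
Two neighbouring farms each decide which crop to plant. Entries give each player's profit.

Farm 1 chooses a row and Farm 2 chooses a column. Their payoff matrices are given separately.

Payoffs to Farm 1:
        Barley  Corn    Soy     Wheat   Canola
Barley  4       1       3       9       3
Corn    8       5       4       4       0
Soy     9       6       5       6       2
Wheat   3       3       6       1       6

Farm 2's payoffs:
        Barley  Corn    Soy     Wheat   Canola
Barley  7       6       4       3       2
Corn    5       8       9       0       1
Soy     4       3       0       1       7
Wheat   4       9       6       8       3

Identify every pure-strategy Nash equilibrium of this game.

No pure-strategy Nash equilibrium.

Farm 1 against Barley: payoffs 4, 8, 9, 3 → best response Soy.
Farm 1 against Corn: payoffs 1, 5, 6, 3 → best response Soy.
Farm 1 against Soy: payoffs 3, 4, 5, 6 → best response Wheat.
Farm 1 against Wheat: payoffs 9, 4, 6, 1 → best response Barley.
Farm 1 against Canola: payoffs 3, 0, 2, 6 → best response Wheat.
Farm 2 against Barley: payoffs 7, 6, 4, 3, 2 → best response Barley.
Farm 2 against Corn: payoffs 5, 8, 9, 0, 1 → best response Soy.
Farm 2 against Soy: payoffs 4, 3, 0, 1, 7 → best response Canola.
Farm 2 against Wheat: payoffs 4, 9, 6, 8, 3 → best response Corn.
No profile is a mutual best response for all players.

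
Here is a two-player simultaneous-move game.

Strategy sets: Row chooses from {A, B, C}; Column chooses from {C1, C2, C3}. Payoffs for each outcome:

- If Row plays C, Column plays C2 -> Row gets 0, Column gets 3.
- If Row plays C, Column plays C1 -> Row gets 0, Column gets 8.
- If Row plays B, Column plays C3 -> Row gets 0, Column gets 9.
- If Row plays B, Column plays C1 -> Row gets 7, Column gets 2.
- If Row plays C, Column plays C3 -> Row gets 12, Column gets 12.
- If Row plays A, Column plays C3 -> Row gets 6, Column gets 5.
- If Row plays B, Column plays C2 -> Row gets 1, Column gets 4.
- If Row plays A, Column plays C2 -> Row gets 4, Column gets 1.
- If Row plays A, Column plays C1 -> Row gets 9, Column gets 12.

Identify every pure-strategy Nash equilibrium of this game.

The pure Nash equilibria are (A, C1) and (C, C3).

Row against C1: payoffs 9, 7, 0 → best response A.
Row against C2: payoffs 4, 1, 0 → best response A.
Row against C3: payoffs 6, 0, 12 → best response C.
Column against A: payoffs 12, 1, 5 → best response C1.
Column against B: payoffs 2, 4, 9 → best response C3.
Column against C: payoffs 8, 3, 12 → best response C3.
Mutual best responses: (A, C1); (C, C3).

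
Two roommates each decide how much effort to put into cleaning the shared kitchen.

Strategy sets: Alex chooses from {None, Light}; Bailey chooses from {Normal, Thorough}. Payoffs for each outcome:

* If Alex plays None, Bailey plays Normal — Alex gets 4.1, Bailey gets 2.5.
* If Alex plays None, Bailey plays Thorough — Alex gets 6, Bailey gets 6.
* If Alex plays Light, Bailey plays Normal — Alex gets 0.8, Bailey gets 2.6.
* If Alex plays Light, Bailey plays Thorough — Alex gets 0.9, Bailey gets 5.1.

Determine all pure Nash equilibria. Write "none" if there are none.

(None, Normal): Bailey can switch to Thorough (2.5 → 6). Not NE.
(None, Thorough): Alex gets 6, best alternative 0.9; Bailey gets 6, best alternative 2.5. No profitable deviation — NE.
(Light, Normal): Alex can switch to None (0.8 → 4.1). Not NE.
(Light, Thorough): Alex can switch to None (0.9 → 6). Not NE.

Pure NE: (None, Thorough)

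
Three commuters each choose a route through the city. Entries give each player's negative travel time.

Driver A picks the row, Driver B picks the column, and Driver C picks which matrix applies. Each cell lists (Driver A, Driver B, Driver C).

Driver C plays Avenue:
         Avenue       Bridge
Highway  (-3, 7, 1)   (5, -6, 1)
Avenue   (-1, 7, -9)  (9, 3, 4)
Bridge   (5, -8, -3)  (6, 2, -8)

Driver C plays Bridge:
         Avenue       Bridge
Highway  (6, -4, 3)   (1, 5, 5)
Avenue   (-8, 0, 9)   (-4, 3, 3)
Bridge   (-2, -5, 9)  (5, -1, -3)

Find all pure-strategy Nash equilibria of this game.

(Bridge, Bridge, Bridge)

(Highway, Avenue, Avenue): Driver A can switch to Avenue (-3 → -1). Not NE.
(Highway, Avenue, Bridge): Driver B can switch to Bridge (-4 → 5). Not NE.
(Highway, Bridge, Avenue): Driver A can switch to Avenue (5 → 9). Not NE.
(Highway, Bridge, Bridge): Driver A can switch to Bridge (1 → 5). Not NE.
(Avenue, Avenue, Avenue): Driver A can switch to Bridge (-1 → 5). Not NE.
(Avenue, Avenue, Bridge): Driver A can switch to Highway (-8 → 6). Not NE.
(Avenue, Bridge, Avenue): Driver B can switch to Avenue (3 → 7). Not NE.
(Avenue, Bridge, Bridge): Driver A can switch to Highway (-4 → 1). Not NE.
(Bridge, Avenue, Avenue): Driver B can switch to Bridge (-8 → 2). Not NE.
(Bridge, Avenue, Bridge): Driver A can switch to Highway (-2 → 6). Not NE.
(Bridge, Bridge, Avenue): Driver A can switch to Avenue (6 → 9). Not NE.
(Bridge, Bridge, Bridge): Driver A gets 5, best alternative 1; Driver B gets -1, best alternative -5; Driver C gets -3, best alternative -8. No profitable deviation — NE.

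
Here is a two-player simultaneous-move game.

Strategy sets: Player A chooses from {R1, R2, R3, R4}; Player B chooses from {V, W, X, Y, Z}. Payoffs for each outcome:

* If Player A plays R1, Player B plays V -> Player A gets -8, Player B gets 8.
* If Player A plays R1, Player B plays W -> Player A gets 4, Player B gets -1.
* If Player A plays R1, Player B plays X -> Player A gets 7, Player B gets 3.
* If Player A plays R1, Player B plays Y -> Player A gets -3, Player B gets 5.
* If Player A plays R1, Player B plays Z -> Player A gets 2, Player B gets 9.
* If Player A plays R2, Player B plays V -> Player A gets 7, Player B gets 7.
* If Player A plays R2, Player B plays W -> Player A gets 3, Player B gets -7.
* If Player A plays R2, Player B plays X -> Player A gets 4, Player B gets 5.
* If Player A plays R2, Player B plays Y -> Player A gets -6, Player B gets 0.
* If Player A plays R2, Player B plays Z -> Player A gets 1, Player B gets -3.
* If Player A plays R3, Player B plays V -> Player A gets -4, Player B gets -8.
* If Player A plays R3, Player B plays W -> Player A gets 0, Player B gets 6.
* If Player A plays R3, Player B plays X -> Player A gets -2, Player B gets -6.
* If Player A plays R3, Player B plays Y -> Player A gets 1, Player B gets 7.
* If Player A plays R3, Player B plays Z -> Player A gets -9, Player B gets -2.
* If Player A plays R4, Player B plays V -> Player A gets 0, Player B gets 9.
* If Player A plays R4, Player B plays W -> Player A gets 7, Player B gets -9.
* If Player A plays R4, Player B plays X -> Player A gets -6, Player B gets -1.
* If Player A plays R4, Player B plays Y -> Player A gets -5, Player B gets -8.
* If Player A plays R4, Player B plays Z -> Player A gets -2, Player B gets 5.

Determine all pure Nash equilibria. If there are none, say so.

The pure Nash equilibria are (R1, Z), (R2, V), (R3, Y).

(R1, V): Player A can switch to R2 (-8 → 7). Not NE.
(R1, W): Player A can switch to R4 (4 → 7). Not NE.
(R1, X): Player B can switch to V (3 → 8). Not NE.
(R1, Y): Player A can switch to R3 (-3 → 1). Not NE.
(R1, Z): Player A gets 2, best alternative 1; Player B gets 9, best alternative 8. No profitable deviation — NE.
(R2, V): Player A gets 7, best alternative 0; Player B gets 7, best alternative 5. No profitable deviation — NE.
(R2, W): Player A can switch to R1 (3 → 4). Not NE.
(R2, X): Player A can switch to R1 (4 → 7). Not NE.
(R3, Y): Player A gets 1, best alternative -3; Player B gets 7, best alternative 6. No profitable deviation — NE.
(The remaining 11 profiles each have a profitable deviation by the same check.)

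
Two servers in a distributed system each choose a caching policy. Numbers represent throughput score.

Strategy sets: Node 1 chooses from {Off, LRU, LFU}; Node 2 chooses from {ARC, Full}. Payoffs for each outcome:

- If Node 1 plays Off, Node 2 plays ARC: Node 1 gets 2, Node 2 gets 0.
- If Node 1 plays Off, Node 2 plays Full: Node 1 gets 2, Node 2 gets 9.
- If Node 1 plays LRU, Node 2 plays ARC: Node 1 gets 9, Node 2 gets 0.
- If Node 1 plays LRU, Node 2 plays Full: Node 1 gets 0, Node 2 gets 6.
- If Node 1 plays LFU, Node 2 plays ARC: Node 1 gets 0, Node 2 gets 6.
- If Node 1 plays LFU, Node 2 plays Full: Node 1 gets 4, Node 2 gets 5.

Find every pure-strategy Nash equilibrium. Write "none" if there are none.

(Off, ARC): Node 1 can switch to LRU (2 → 9). Not NE.
(Off, Full): Node 1 can switch to LFU (2 → 4). Not NE.
(LRU, ARC): Node 2 can switch to Full (0 → 6). Not NE.
(LRU, Full): Node 1 can switch to Off (0 → 2). Not NE.
(LFU, ARC): Node 1 can switch to Off (0 → 2). Not NE.
(LFU, Full): Node 2 can switch to ARC (5 → 6). Not NE.

There is no pure-strategy Nash equilibrium.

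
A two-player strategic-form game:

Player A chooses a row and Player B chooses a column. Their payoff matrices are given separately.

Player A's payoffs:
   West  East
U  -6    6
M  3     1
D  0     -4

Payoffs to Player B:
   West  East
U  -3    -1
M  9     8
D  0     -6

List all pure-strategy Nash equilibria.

Pure-strategy Nash equilibria: (U, East); (M, West)

Mark each player's best response to every combination of opponents' strategies; a profile where every player is best-responding is a pure Nash equilibrium.
Player A against West: payoffs -6, 3, 0 → best response M.
Player A against East: payoffs 6, 1, -4 → best response U.
Player B against U: payoffs -3, -1 → best response East.
Player B against M: payoffs 9, 8 → best response West.
Player B against D: payoffs 0, -6 → best response West.
Mutual best responses: (U, East); (M, West).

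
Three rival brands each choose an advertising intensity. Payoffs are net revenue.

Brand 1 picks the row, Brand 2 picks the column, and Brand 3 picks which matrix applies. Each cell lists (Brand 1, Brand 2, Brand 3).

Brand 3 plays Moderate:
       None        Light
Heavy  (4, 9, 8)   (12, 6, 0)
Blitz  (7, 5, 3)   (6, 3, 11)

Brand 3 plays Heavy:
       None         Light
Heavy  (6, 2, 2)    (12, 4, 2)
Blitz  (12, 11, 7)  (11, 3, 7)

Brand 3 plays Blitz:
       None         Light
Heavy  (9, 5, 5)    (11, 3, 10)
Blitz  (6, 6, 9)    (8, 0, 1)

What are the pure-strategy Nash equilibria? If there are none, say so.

none

Brand 1 against (None, Moderate): payoffs 4, 7 → best response Blitz.
Brand 1 against (None, Heavy): payoffs 6, 12 → best response Blitz.
Brand 1 against (None, Blitz): payoffs 9, 6 → best response Heavy.
Brand 1 against (Light, Moderate): payoffs 12, 6 → best response Heavy.
Brand 1 against (Light, Heavy): payoffs 12, 11 → best response Heavy.
Brand 1 against (Light, Blitz): payoffs 11, 8 → best response Heavy.
Brand 2 against (Heavy, Moderate): payoffs 9, 6 → best response None.
Brand 2 against (Heavy, Heavy): payoffs 2, 4 → best response Light.
Brand 2 against (Heavy, Blitz): payoffs 5, 3 → best response None.
Brand 2 against (Blitz, Moderate): payoffs 5, 3 → best response None.
Brand 2 against (Blitz, Heavy): payoffs 11, 3 → best response None.
Brand 2 against (Blitz, Blitz): payoffs 6, 0 → best response None.
Brand 3 against (Heavy, None): payoffs 8, 2, 5 → best response Moderate.
Brand 3 against (Heavy, Light): payoffs 0, 2, 10 → best response Blitz.
Brand 3 against (Blitz, None): payoffs 3, 7, 9 → best response Blitz.
Brand 3 against (Blitz, Light): payoffs 11, 7, 1 → best response Moderate.
No profile is a mutual best response for all players.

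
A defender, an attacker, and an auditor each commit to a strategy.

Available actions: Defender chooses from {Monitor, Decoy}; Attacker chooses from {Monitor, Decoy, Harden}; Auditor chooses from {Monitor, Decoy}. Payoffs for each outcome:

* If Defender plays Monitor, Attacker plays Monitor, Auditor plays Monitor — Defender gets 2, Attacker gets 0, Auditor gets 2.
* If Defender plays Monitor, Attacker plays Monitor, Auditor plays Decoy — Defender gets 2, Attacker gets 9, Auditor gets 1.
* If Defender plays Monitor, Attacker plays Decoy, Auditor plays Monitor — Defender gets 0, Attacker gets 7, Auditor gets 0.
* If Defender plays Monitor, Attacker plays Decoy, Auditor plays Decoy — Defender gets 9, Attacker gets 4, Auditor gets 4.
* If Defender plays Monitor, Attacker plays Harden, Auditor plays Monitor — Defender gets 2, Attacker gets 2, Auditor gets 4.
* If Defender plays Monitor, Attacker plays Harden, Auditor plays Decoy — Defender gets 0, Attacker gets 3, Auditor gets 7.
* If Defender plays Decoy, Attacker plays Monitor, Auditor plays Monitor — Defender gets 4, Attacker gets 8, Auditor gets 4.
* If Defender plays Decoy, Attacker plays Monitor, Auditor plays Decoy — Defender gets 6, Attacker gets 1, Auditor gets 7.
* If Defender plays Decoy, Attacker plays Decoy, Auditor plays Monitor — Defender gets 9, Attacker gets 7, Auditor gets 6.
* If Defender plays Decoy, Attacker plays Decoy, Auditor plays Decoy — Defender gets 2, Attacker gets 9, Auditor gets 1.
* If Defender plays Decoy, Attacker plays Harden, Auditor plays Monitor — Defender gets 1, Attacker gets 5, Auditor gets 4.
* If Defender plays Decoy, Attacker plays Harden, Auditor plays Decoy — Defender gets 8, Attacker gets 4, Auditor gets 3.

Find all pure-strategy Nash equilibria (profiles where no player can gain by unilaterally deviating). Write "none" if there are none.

(Monitor, Monitor, Monitor): Defender can switch to Decoy (2 → 4). Not NE.
(Monitor, Monitor, Decoy): Defender can switch to Decoy (2 → 6). Not NE.
(Monitor, Decoy, Monitor): Defender can switch to Decoy (0 → 9). Not NE.
(Monitor, Decoy, Decoy): Attacker can switch to Monitor (4 → 9). Not NE.
(Monitor, Harden, Monitor): Attacker can switch to Decoy (2 → 7). Not NE.
(Monitor, Harden, Decoy): Defender can switch to Decoy (0 → 8). Not NE.
(The remaining 6 profiles each have a profitable deviation by the same check.)

none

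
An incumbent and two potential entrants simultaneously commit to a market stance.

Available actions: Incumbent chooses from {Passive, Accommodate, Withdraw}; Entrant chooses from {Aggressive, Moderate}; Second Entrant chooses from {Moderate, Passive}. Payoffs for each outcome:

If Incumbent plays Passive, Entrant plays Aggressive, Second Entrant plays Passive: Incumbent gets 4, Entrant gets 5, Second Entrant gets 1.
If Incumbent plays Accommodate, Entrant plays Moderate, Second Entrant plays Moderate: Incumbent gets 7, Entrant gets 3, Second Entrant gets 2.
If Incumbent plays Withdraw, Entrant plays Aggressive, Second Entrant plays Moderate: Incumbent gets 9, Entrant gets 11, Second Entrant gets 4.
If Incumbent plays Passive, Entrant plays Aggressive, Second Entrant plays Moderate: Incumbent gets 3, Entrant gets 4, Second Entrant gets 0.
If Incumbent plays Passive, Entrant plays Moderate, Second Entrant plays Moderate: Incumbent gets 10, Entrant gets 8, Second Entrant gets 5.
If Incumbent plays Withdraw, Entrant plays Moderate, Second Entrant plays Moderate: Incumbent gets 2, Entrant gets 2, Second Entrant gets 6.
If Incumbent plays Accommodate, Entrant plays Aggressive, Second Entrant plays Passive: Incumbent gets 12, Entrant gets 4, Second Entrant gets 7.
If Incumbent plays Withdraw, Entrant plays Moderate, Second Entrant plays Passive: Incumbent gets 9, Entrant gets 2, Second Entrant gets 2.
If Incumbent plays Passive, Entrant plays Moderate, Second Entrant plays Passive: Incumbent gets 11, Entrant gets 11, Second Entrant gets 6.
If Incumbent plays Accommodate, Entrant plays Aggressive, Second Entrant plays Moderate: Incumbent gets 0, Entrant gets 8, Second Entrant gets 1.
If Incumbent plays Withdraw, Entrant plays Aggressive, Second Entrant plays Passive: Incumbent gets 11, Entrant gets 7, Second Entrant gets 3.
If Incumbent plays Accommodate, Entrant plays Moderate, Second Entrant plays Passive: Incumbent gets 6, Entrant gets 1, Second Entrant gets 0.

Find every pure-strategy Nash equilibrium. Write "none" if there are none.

(Passive, Moderate, Passive) and (Accommodate, Aggressive, Passive) and (Withdraw, Aggressive, Moderate)

(Passive, Aggressive, Moderate): Incumbent can switch to Withdraw (3 → 9). Not NE.
(Passive, Aggressive, Passive): Incumbent can switch to Accommodate (4 → 12). Not NE.
(Passive, Moderate, Moderate): Second Entrant can switch to Passive (5 → 6). Not NE.
(Passive, Moderate, Passive): Incumbent gets 11, best alternative 9; Entrant gets 11, best alternative 5; Second Entrant gets 6, best alternative 5. No profitable deviation — NE.
(Accommodate, Aggressive, Moderate): Incumbent can switch to Passive (0 → 3). Not NE.
(Accommodate, Aggressive, Passive): Incumbent gets 12, best alternative 11; Entrant gets 4, best alternative 1; Second Entrant gets 7, best alternative 1. No profitable deviation — NE.
(Accommodate, Moderate, Moderate): Incumbent can switch to Passive (7 → 10). Not NE.
(Accommodate, Moderate, Passive): Incumbent can switch to Passive (6 → 11). Not NE.
(Withdraw, Aggressive, Moderate): Incumbent gets 9, best alternative 3; Entrant gets 11, best alternative 2; Second Entrant gets 4, best alternative 3. No profitable deviation — NE.
(Withdraw, Aggressive, Passive): Incumbent can switch to Accommodate (11 → 12). Not NE.
(Withdraw, Moderate, Moderate): Incumbent can switch to Passive (2 → 10). Not NE.
(Withdraw, Moderate, Passive): Incumbent can switch to Passive (9 → 11). Not NE.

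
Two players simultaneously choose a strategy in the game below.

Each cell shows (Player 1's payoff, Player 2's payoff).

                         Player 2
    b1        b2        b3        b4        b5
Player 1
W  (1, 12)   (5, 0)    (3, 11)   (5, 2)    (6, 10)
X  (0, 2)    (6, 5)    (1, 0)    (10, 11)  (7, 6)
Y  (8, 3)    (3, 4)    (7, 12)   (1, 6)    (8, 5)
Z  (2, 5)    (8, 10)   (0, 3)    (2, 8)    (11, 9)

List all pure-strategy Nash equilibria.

Pure-strategy Nash equilibria: (X, b4) and (Y, b3) and (Z, b2)

For each strategy profile, look for a profitable unilateral deviation.
(W, b1): Player 1 can switch to Y (1 → 8). Not NE.
(W, b2): Player 1 can switch to X (5 → 6). Not NE.
(W, b3): Player 1 can switch to Y (3 → 7). Not NE.
(W, b4): Player 1 can switch to X (5 → 10). Not NE.
(W, b5): Player 1 can switch to X (6 → 7). Not NE.
(X, b1): Player 1 can switch to W (0 → 1). Not NE.
(X, b4): Player 1 gets 10, best alternative 5; Player 2 gets 11, best alternative 6. No profitable deviation — NE.
(Y, b3): Player 1 gets 7, best alternative 3; Player 2 gets 12, best alternative 6. No profitable deviation — NE.
(Z, b2): Player 1 gets 8, best alternative 6; Player 2 gets 10, best alternative 9. No profitable deviation — NE.
(The remaining 11 profiles each have a profitable deviation by the same check.)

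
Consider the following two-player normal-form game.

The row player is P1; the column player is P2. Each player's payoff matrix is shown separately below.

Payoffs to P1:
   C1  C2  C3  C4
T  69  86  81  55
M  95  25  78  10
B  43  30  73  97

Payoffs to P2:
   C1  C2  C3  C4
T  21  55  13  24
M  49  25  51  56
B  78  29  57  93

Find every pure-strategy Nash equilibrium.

P1 against C1: payoffs 69, 95, 43 → best response M.
P1 against C2: payoffs 86, 25, 30 → best response T.
P1 against C3: payoffs 81, 78, 73 → best response T.
P1 against C4: payoffs 55, 10, 97 → best response B.
P2 against T: payoffs 21, 55, 13, 24 → best response C2.
P2 against M: payoffs 49, 25, 51, 56 → best response C4.
P2 against B: payoffs 78, 29, 57, 93 → best response C4.
Mutual best responses: (T, C2); (B, C4).

The pure Nash equilibria are (T, C2), (B, C4).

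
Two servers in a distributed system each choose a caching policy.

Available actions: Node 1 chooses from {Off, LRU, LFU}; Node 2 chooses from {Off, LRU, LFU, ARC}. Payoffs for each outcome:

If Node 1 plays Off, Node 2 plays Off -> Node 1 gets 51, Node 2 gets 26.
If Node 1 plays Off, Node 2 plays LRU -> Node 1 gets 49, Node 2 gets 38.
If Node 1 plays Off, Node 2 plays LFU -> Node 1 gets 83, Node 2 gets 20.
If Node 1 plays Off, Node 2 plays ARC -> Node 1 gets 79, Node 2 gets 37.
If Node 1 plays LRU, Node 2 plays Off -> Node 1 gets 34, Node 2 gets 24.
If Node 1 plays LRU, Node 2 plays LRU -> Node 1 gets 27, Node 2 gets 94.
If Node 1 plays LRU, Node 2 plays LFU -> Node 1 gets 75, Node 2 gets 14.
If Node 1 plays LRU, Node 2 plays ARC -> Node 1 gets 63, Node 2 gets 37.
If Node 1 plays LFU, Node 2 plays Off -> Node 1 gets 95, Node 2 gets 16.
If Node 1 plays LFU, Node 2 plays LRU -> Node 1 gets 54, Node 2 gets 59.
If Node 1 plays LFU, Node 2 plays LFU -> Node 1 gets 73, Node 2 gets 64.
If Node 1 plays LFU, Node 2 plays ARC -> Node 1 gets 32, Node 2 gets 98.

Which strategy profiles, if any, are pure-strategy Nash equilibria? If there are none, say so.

This game has no pure Nash equilibrium.

Node 1 against Off: payoffs 51, 34, 95 → best response LFU.
Node 1 against LRU: payoffs 49, 27, 54 → best response LFU.
Node 1 against LFU: payoffs 83, 75, 73 → best response Off.
Node 1 against ARC: payoffs 79, 63, 32 → best response Off.
Node 2 against Off: payoffs 26, 38, 20, 37 → best response LRU.
Node 2 against LRU: payoffs 24, 94, 14, 37 → best response LRU.
Node 2 against LFU: payoffs 16, 59, 64, 98 → best response ARC.
No profile is a mutual best response for all players.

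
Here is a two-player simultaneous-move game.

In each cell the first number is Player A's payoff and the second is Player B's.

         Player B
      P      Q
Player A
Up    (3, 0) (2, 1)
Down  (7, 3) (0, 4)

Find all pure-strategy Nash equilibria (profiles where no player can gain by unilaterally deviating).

(Up, P): Player A can switch to Down (3 → 7). Not NE.
(Up, Q): Player A gets 2, best alternative 0; Player B gets 1, best alternative 0. No profitable deviation — NE.
(Down, P): Player B can switch to Q (3 → 4). Not NE.
(Down, Q): Player A can switch to Up (0 → 2). Not NE.

Pure NE: (Up, Q)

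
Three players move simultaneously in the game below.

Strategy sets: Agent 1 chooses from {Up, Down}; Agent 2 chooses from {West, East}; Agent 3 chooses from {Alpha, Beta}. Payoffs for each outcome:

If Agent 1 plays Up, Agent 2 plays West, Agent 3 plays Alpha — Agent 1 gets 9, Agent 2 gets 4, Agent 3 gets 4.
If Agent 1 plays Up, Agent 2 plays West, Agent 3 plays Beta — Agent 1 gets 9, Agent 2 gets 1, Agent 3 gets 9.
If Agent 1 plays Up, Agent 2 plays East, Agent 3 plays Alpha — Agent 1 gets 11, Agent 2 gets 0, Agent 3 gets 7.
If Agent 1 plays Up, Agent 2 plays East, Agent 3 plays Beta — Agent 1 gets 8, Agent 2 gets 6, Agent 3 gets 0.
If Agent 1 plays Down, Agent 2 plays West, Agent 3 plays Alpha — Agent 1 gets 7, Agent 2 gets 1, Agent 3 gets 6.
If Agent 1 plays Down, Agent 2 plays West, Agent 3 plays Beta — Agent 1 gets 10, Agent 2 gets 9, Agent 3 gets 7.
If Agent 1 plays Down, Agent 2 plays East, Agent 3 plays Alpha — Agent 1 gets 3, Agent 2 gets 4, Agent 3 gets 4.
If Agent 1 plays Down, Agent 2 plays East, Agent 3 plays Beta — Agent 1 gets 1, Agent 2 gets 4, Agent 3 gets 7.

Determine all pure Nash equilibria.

Pure NE: (Down, West, Beta)

Agent 1 against (West, Alpha): payoffs 9, 7 → best response Up.
Agent 1 against (West, Beta): payoffs 9, 10 → best response Down.
Agent 1 against (East, Alpha): payoffs 11, 3 → best response Up.
Agent 1 against (East, Beta): payoffs 8, 1 → best response Up.
Agent 2 against (Up, Alpha): payoffs 4, 0 → best response West.
Agent 2 against (Up, Beta): payoffs 1, 6 → best response East.
Agent 2 against (Down, Alpha): payoffs 1, 4 → best response East.
Agent 2 against (Down, Beta): payoffs 9, 4 → best response West.
Agent 3 against (Up, West): payoffs 4, 9 → best response Beta.
Agent 3 against (Up, East): payoffs 7, 0 → best response Alpha.
Agent 3 against (Down, West): payoffs 6, 7 → best response Beta.
Agent 3 against (Down, East): payoffs 4, 7 → best response Beta.
Mutual best responses: (Down, West, Beta).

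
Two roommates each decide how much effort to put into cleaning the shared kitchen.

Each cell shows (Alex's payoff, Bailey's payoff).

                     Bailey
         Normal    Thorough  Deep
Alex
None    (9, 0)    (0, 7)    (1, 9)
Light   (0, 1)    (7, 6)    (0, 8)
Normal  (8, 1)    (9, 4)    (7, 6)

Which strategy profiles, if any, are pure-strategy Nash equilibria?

(None, Normal): Bailey can switch to Thorough (0 → 7). Not NE.
(None, Thorough): Alex can switch to Light (0 → 7). Not NE.
(None, Deep): Alex can switch to Normal (1 → 7). Not NE.
(Light, Normal): Alex can switch to None (0 → 9). Not NE.
(Light, Thorough): Alex can switch to Normal (7 → 9). Not NE.
(Light, Deep): Alex can switch to None (0 → 1). Not NE.
(Normal, Normal): Alex can switch to None (8 → 9). Not NE.
(Normal, Thorough): Bailey can switch to Deep (4 → 6). Not NE.
(Normal, Deep): Alex gets 7, best alternative 1; Bailey gets 6, best alternative 4. No profitable deviation — NE.

The unique pure-strategy Nash equilibrium is (Normal, Deep).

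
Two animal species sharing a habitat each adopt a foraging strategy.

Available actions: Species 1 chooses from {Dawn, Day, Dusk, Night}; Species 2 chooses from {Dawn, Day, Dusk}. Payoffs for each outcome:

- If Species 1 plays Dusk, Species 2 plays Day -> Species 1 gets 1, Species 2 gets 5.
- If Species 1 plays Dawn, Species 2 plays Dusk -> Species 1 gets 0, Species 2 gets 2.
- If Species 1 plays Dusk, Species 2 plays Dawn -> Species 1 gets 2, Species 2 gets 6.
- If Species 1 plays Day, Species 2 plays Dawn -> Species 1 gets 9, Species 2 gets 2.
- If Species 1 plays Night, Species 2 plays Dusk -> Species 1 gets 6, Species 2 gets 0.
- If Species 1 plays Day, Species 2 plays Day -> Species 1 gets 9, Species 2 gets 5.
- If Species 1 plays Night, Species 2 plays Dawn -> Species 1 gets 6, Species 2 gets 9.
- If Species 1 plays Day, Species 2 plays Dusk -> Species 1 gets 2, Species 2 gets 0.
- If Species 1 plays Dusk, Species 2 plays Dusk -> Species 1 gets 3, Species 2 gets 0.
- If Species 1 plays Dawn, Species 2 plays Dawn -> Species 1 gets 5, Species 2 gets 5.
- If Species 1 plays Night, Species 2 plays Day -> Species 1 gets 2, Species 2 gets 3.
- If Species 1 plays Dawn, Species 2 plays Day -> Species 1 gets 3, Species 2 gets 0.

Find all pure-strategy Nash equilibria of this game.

Mark each player's best response to every combination of opponents' strategies; a profile where every player is best-responding is a pure Nash equilibrium.
Species 1 against Dawn: payoffs 5, 9, 2, 6 → best response Day.
Species 1 against Day: payoffs 3, 9, 1, 2 → best response Day.
Species 1 against Dusk: payoffs 0, 2, 3, 6 → best response Night.
Species 2 against Dawn: payoffs 5, 0, 2 → best response Dawn.
Species 2 against Day: payoffs 2, 5, 0 → best response Day.
Species 2 against Dusk: payoffs 6, 5, 0 → best response Dawn.
Species 2 against Night: payoffs 9, 3, 0 → best response Dawn.
Mutual best responses: (Day, Day).

Pure NE: (Day, Day)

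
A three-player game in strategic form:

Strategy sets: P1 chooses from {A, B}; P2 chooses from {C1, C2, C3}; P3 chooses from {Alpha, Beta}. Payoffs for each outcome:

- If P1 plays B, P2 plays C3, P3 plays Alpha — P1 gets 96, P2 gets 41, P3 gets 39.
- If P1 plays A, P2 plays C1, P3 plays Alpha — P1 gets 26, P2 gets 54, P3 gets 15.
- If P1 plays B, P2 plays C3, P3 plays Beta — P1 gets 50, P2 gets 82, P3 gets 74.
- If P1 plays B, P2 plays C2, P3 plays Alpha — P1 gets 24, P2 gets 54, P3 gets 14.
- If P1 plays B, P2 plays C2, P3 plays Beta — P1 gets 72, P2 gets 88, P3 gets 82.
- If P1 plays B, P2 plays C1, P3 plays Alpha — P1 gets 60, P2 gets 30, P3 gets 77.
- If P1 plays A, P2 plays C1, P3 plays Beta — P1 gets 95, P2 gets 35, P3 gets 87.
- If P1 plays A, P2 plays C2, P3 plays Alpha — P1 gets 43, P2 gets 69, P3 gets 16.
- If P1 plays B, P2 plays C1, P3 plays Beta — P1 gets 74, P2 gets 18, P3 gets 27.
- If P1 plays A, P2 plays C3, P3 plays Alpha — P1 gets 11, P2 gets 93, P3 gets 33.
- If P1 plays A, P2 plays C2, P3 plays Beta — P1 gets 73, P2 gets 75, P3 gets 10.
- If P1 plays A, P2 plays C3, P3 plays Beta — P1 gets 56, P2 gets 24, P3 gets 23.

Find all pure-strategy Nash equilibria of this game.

(A, C1, Alpha): P1 can switch to B (26 → 60). Not NE.
(A, C1, Beta): P2 can switch to C2 (35 → 75). Not NE.
(A, C2, Alpha): P2 can switch to C3 (69 → 93). Not NE.
(A, C2, Beta): P3 can switch to Alpha (10 → 16). Not NE.
(A, C3, Alpha): P1 can switch to B (11 → 96). Not NE.
(A, C3, Beta): P2 can switch to C1 (24 → 35). Not NE.
(B, C1, Alpha): P2 can switch to C2 (30 → 54). Not NE.
(B, C1, Beta): P1 can switch to A (74 → 95). Not NE.
(B, C2, Alpha): P1 can switch to A (24 → 43). Not NE.
(B, C2, Beta): P1 can switch to A (72 → 73). Not NE.
(The remaining 2 profiles each have a profitable deviation by the same check.)

This game has no pure Nash equilibrium.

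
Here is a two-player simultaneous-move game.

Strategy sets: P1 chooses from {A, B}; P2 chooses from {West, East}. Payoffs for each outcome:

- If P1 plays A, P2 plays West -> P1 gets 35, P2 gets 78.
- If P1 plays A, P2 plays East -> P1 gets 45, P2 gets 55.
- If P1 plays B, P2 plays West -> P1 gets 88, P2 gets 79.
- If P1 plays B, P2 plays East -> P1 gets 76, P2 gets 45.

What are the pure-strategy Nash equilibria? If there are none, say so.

(A, West): P1 can switch to B (35 → 88). Not NE.
(A, East): P1 can switch to B (45 → 76). Not NE.
(B, West): P1 gets 88, best alternative 35; P2 gets 79, best alternative 45. No profitable deviation — NE.
(B, East): P2 can switch to West (45 → 79). Not NE.

The unique pure-strategy Nash equilibrium is (B, West).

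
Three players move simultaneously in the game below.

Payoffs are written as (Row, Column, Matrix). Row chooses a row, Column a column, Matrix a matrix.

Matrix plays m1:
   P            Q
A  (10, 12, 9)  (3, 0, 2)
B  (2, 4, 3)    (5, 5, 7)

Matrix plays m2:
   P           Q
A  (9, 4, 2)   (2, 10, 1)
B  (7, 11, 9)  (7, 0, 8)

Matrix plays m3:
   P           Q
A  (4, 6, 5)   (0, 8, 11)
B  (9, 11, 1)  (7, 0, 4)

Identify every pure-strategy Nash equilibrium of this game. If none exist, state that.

Row against (P, m1): payoffs 10, 2 → best response A.
Row against (P, m2): payoffs 9, 7 → best response A.
Row against (P, m3): payoffs 4, 9 → best response B.
Row against (Q, m1): payoffs 3, 5 → best response B.
Row against (Q, m2): payoffs 2, 7 → best response B.
Row against (Q, m3): payoffs 0, 7 → best response B.
Column against (A, m1): payoffs 12, 0 → best response P.
Column against (A, m2): payoffs 4, 10 → best response Q.
Column against (A, m3): payoffs 6, 8 → best response Q.
Column against (B, m1): payoffs 4, 5 → best response Q.
Column against (B, m2): payoffs 11, 0 → best response P.
Column against (B, m3): payoffs 11, 0 → best response P.
Matrix against (A, P): payoffs 9, 2, 5 → best response m1.
Matrix against (A, Q): payoffs 2, 1, 11 → best response m3.
Matrix against (B, P): payoffs 3, 9, 1 → best response m2.
Matrix against (B, Q): payoffs 7, 8, 4 → best response m2.
Mutual best responses: (A, P, m1).

Pure NE: (A, P, m1)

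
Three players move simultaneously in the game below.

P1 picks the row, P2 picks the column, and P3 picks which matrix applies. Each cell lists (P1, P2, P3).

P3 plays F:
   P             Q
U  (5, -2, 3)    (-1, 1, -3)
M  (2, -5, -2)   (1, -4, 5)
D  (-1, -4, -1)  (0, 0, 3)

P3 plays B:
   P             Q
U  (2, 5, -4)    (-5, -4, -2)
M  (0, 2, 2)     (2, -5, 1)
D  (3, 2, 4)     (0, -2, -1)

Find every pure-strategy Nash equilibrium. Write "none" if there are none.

(M, Q, F); (D, P, B)

(U, P, F): P2 can switch to Q (-2 → 1). Not NE.
(U, P, B): P1 can switch to D (2 → 3). Not NE.
(U, Q, F): P1 can switch to M (-1 → 1). Not NE.
(U, Q, B): P1 can switch to M (-5 → 2). Not NE.
(M, P, F): P1 can switch to U (2 → 5). Not NE.
(M, P, B): P1 can switch to U (0 → 2). Not NE.
(M, Q, F): P1 gets 1, best alternative 0; P2 gets -4, best alternative -5; P3 gets 5, best alternative 1. No profitable deviation — NE.
(M, Q, B): P2 can switch to P (-5 → 2). Not NE.
(D, P, F): P1 can switch to U (-1 → 5). Not NE.
(D, P, B): P1 gets 3, best alternative 2; P2 gets 2, best alternative -2; P3 gets 4, best alternative -1. No profitable deviation — NE.
(D, Q, F): P1 can switch to M (0 → 1). Not NE.
(D, Q, B): P1 can switch to M (0 → 2). Not NE.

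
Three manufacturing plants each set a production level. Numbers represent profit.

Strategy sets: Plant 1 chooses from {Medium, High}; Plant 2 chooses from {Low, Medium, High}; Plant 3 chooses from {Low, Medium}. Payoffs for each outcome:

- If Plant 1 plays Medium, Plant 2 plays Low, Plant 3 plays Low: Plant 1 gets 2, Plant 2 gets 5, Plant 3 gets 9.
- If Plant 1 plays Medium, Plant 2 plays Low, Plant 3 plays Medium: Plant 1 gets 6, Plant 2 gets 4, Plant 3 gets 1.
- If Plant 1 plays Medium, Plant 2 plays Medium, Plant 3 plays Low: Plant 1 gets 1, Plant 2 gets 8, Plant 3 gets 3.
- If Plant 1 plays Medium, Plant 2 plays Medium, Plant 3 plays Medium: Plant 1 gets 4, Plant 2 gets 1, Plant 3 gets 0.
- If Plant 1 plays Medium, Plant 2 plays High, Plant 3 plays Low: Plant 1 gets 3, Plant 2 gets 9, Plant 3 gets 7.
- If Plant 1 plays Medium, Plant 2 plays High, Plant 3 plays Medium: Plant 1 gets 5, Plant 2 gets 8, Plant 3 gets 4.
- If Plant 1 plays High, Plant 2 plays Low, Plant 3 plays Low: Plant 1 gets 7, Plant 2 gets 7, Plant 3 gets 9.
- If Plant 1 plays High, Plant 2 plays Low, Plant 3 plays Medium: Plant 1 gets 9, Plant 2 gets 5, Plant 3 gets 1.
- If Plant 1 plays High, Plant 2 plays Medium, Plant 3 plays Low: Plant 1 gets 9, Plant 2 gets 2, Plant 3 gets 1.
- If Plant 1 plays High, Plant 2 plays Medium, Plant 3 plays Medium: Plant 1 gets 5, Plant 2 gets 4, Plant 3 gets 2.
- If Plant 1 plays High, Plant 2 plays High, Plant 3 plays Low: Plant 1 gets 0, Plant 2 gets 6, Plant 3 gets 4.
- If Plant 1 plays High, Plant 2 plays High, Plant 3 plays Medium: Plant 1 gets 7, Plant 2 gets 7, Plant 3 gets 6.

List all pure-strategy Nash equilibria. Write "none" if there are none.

For each player, find the best response to each opponent profile; mutual best responses are the pure NE.
Plant 1 against (Low, Low): payoffs 2, 7 → best response High.
Plant 1 against (Low, Medium): payoffs 6, 9 → best response High.
Plant 1 against (Medium, Low): payoffs 1, 9 → best response High.
Plant 1 against (Medium, Medium): payoffs 4, 5 → best response High.
Plant 1 against (High, Low): payoffs 3, 0 → best response Medium.
Plant 1 against (High, Medium): payoffs 5, 7 → best response High.
Plant 2 against (Medium, Low): payoffs 5, 8, 9 → best response High.
Plant 2 against (Medium, Medium): payoffs 4, 1, 8 → best response High.
Plant 2 against (High, Low): payoffs 7, 2, 6 → best response Low.
Plant 2 against (High, Medium): payoffs 5, 4, 7 → best response High.
Plant 3 against (Medium, Low): payoffs 9, 1 → best response Low.
Plant 3 against (Medium, Medium): payoffs 3, 0 → best response Low.
Plant 3 against (Medium, High): payoffs 7, 4 → best response Low.
Plant 3 against (High, Low): payoffs 9, 1 → best response Low.
Plant 3 against (High, Medium): payoffs 1, 2 → best response Medium.
Plant 3 against (High, High): payoffs 4, 6 → best response Medium.
Mutual best responses: (Medium, High, Low); (High, Low, Low); (High, High, Medium).

The pure Nash equilibria are (Medium, High, Low), (High, Low, Low), (High, High, Medium).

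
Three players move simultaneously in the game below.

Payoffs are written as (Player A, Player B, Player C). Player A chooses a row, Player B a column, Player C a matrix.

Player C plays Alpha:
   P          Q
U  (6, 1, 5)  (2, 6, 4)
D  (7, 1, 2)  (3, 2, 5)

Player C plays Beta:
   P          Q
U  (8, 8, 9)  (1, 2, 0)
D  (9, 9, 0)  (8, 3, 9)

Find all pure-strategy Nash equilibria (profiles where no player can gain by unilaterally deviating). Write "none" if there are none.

There is no pure-strategy Nash equilibrium.

Mark each player's best response to every combination of opponents' strategies; a profile where every player is best-responding is a pure Nash equilibrium.
Player A against (P, Alpha): payoffs 6, 7 → best response D.
Player A against (P, Beta): payoffs 8, 9 → best response D.
Player A against (Q, Alpha): payoffs 2, 3 → best response D.
Player A against (Q, Beta): payoffs 1, 8 → best response D.
Player B against (U, Alpha): payoffs 1, 6 → best response Q.
Player B against (U, Beta): payoffs 8, 2 → best response P.
Player B against (D, Alpha): payoffs 1, 2 → best response Q.
Player B against (D, Beta): payoffs 9, 3 → best response P.
Player C against (U, P): payoffs 5, 9 → best response Beta.
Player C against (U, Q): payoffs 4, 0 → best response Alpha.
Player C against (D, P): payoffs 2, 0 → best response Alpha.
Player C against (D, Q): payoffs 5, 9 → best response Beta.
No profile is a mutual best response for all players.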